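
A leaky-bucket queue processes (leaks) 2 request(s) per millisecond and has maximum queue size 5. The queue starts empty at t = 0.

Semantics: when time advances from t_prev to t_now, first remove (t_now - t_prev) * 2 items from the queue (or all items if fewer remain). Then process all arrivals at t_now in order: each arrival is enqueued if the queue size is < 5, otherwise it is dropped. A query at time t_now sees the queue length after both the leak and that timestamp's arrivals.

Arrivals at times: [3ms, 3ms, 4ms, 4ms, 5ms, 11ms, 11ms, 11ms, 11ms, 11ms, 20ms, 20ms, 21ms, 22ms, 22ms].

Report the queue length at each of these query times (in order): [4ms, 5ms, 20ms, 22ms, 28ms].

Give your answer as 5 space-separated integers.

Queue lengths at query times:
  query t=4ms: backlog = 2
  query t=5ms: backlog = 1
  query t=20ms: backlog = 2
  query t=22ms: backlog = 2
  query t=28ms: backlog = 0

Answer: 2 1 2 2 0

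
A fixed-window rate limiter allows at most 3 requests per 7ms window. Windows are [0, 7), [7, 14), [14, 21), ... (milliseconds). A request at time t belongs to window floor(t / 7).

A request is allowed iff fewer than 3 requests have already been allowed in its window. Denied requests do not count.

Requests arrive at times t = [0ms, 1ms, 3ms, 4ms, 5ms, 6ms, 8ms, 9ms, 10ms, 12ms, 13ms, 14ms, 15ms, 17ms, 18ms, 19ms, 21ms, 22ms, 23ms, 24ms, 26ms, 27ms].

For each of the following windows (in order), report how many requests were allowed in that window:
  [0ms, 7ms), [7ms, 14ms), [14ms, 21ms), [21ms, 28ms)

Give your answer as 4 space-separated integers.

Processing requests:
  req#1 t=0ms (window 0): ALLOW
  req#2 t=1ms (window 0): ALLOW
  req#3 t=3ms (window 0): ALLOW
  req#4 t=4ms (window 0): DENY
  req#5 t=5ms (window 0): DENY
  req#6 t=6ms (window 0): DENY
  req#7 t=8ms (window 1): ALLOW
  req#8 t=9ms (window 1): ALLOW
  req#9 t=10ms (window 1): ALLOW
  req#10 t=12ms (window 1): DENY
  req#11 t=13ms (window 1): DENY
  req#12 t=14ms (window 2): ALLOW
  req#13 t=15ms (window 2): ALLOW
  req#14 t=17ms (window 2): ALLOW
  req#15 t=18ms (window 2): DENY
  req#16 t=19ms (window 2): DENY
  req#17 t=21ms (window 3): ALLOW
  req#18 t=22ms (window 3): ALLOW
  req#19 t=23ms (window 3): ALLOW
  req#20 t=24ms (window 3): DENY
  req#21 t=26ms (window 3): DENY
  req#22 t=27ms (window 3): DENY

Allowed counts by window: 3 3 3 3

Answer: 3 3 3 3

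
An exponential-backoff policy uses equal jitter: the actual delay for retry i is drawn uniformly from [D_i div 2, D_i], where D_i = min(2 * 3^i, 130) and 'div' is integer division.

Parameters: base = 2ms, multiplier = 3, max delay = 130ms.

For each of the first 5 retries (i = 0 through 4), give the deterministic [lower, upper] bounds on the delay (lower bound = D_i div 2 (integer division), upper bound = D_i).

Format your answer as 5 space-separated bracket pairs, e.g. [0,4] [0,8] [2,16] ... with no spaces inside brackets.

Answer: [1,2] [3,6] [9,18] [27,54] [65,130]

Derivation:
Computing bounds per retry:
  i=0: D_i=min(2*3^0,130)=2, bounds=[1,2]
  i=1: D_i=min(2*3^1,130)=6, bounds=[3,6]
  i=2: D_i=min(2*3^2,130)=18, bounds=[9,18]
  i=3: D_i=min(2*3^3,130)=54, bounds=[27,54]
  i=4: D_i=min(2*3^4,130)=130, bounds=[65,130]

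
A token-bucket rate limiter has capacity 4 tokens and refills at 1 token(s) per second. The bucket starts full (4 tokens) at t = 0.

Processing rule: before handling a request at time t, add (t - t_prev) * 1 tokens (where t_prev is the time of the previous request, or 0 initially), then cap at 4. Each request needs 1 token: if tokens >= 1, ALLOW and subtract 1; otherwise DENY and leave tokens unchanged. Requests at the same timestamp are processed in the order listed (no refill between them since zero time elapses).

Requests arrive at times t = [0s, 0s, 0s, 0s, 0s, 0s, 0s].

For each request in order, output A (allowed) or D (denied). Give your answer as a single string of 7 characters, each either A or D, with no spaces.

Answer: AAAADDD

Derivation:
Simulating step by step:
  req#1 t=0s: ALLOW
  req#2 t=0s: ALLOW
  req#3 t=0s: ALLOW
  req#4 t=0s: ALLOW
  req#5 t=0s: DENY
  req#6 t=0s: DENY
  req#7 t=0s: DENY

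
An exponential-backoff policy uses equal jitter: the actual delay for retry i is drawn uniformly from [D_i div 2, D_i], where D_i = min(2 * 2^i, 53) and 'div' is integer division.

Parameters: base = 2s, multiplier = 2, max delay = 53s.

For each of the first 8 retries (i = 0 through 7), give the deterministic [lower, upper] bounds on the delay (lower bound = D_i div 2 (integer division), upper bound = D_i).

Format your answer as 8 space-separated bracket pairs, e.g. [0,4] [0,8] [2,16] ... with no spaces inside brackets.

Answer: [1,2] [2,4] [4,8] [8,16] [16,32] [26,53] [26,53] [26,53]

Derivation:
Computing bounds per retry:
  i=0: D_i=min(2*2^0,53)=2, bounds=[1,2]
  i=1: D_i=min(2*2^1,53)=4, bounds=[2,4]
  i=2: D_i=min(2*2^2,53)=8, bounds=[4,8]
  i=3: D_i=min(2*2^3,53)=16, bounds=[8,16]
  i=4: D_i=min(2*2^4,53)=32, bounds=[16,32]
  i=5: D_i=min(2*2^5,53)=53, bounds=[26,53]
  i=6: D_i=min(2*2^6,53)=53, bounds=[26,53]
  i=7: D_i=min(2*2^7,53)=53, bounds=[26,53]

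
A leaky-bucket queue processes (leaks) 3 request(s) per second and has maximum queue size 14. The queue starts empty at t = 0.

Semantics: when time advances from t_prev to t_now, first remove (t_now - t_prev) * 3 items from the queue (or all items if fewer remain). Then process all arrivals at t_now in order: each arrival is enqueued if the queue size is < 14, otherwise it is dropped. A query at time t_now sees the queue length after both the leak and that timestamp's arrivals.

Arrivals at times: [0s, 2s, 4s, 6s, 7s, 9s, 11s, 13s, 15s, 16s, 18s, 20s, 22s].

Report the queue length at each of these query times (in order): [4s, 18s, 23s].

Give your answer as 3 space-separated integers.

Queue lengths at query times:
  query t=4s: backlog = 1
  query t=18s: backlog = 1
  query t=23s: backlog = 0

Answer: 1 1 0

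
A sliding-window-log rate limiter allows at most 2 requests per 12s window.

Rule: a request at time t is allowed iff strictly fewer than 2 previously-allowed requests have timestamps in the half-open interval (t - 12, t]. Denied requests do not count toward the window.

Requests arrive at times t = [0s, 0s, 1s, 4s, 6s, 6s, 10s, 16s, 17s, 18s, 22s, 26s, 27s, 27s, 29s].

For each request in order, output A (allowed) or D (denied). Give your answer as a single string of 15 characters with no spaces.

Answer: AADDDDDAADDDDDA

Derivation:
Tracking allowed requests in the window:
  req#1 t=0s: ALLOW
  req#2 t=0s: ALLOW
  req#3 t=1s: DENY
  req#4 t=4s: DENY
  req#5 t=6s: DENY
  req#6 t=6s: DENY
  req#7 t=10s: DENY
  req#8 t=16s: ALLOW
  req#9 t=17s: ALLOW
  req#10 t=18s: DENY
  req#11 t=22s: DENY
  req#12 t=26s: DENY
  req#13 t=27s: DENY
  req#14 t=27s: DENY
  req#15 t=29s: ALLOW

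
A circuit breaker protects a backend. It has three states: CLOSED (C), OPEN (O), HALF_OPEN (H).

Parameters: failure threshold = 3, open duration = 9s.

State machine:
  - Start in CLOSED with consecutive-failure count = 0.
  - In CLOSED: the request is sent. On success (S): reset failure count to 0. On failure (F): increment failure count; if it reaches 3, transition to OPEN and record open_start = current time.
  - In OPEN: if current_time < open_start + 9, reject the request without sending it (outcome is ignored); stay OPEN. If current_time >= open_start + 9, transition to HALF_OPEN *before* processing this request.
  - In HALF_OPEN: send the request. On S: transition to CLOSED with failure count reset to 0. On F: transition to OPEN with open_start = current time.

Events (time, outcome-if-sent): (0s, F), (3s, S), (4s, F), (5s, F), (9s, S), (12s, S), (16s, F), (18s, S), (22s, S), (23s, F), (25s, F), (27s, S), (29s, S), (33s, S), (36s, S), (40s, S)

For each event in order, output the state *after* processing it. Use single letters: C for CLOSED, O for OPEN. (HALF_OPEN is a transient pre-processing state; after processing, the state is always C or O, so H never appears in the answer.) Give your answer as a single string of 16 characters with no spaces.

State after each event:
  event#1 t=0s outcome=F: state=CLOSED
  event#2 t=3s outcome=S: state=CLOSED
  event#3 t=4s outcome=F: state=CLOSED
  event#4 t=5s outcome=F: state=CLOSED
  event#5 t=9s outcome=S: state=CLOSED
  event#6 t=12s outcome=S: state=CLOSED
  event#7 t=16s outcome=F: state=CLOSED
  event#8 t=18s outcome=S: state=CLOSED
  event#9 t=22s outcome=S: state=CLOSED
  event#10 t=23s outcome=F: state=CLOSED
  event#11 t=25s outcome=F: state=CLOSED
  event#12 t=27s outcome=S: state=CLOSED
  event#13 t=29s outcome=S: state=CLOSED
  event#14 t=33s outcome=S: state=CLOSED
  event#15 t=36s outcome=S: state=CLOSED
  event#16 t=40s outcome=S: state=CLOSED

Answer: CCCCCCCCCCCCCCCC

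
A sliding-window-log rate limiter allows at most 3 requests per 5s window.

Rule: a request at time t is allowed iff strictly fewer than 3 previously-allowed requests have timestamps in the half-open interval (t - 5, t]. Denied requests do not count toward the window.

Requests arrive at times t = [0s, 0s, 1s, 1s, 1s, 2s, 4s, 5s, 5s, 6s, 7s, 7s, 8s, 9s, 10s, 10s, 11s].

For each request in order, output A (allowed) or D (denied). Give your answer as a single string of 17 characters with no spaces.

Answer: AAADDDDAAADDDDAAA

Derivation:
Tracking allowed requests in the window:
  req#1 t=0s: ALLOW
  req#2 t=0s: ALLOW
  req#3 t=1s: ALLOW
  req#4 t=1s: DENY
  req#5 t=1s: DENY
  req#6 t=2s: DENY
  req#7 t=4s: DENY
  req#8 t=5s: ALLOW
  req#9 t=5s: ALLOW
  req#10 t=6s: ALLOW
  req#11 t=7s: DENY
  req#12 t=7s: DENY
  req#13 t=8s: DENY
  req#14 t=9s: DENY
  req#15 t=10s: ALLOW
  req#16 t=10s: ALLOW
  req#17 t=11s: ALLOW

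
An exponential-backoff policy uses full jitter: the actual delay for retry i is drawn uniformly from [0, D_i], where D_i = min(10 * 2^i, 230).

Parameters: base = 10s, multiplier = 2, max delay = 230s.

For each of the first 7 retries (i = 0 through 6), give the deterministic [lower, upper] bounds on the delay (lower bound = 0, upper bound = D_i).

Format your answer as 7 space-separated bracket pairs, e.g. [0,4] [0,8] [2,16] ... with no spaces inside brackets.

Computing bounds per retry:
  i=0: D_i=min(10*2^0,230)=10, bounds=[0,10]
  i=1: D_i=min(10*2^1,230)=20, bounds=[0,20]
  i=2: D_i=min(10*2^2,230)=40, bounds=[0,40]
  i=3: D_i=min(10*2^3,230)=80, bounds=[0,80]
  i=4: D_i=min(10*2^4,230)=160, bounds=[0,160]
  i=5: D_i=min(10*2^5,230)=230, bounds=[0,230]
  i=6: D_i=min(10*2^6,230)=230, bounds=[0,230]

Answer: [0,10] [0,20] [0,40] [0,80] [0,160] [0,230] [0,230]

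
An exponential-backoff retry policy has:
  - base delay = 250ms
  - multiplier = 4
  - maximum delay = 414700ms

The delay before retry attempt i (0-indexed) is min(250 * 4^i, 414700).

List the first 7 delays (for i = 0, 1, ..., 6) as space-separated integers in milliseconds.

Computing each delay:
  i=0: min(250*4^0, 414700) = 250
  i=1: min(250*4^1, 414700) = 1000
  i=2: min(250*4^2, 414700) = 4000
  i=3: min(250*4^3, 414700) = 16000
  i=4: min(250*4^4, 414700) = 64000
  i=5: min(250*4^5, 414700) = 256000
  i=6: min(250*4^6, 414700) = 414700

Answer: 250 1000 4000 16000 64000 256000 414700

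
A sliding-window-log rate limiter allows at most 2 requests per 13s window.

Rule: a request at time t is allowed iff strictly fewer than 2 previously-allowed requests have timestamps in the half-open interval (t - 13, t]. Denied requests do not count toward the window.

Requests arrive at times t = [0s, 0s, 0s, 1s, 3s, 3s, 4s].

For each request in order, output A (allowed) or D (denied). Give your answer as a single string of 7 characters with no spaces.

Answer: AADDDDD

Derivation:
Tracking allowed requests in the window:
  req#1 t=0s: ALLOW
  req#2 t=0s: ALLOW
  req#3 t=0s: DENY
  req#4 t=1s: DENY
  req#5 t=3s: DENY
  req#6 t=3s: DENY
  req#7 t=4s: DENY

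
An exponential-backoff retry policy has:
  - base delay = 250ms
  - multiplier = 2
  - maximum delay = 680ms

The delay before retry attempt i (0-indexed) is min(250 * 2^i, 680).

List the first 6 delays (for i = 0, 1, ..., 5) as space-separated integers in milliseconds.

Computing each delay:
  i=0: min(250*2^0, 680) = 250
  i=1: min(250*2^1, 680) = 500
  i=2: min(250*2^2, 680) = 680
  i=3: min(250*2^3, 680) = 680
  i=4: min(250*2^4, 680) = 680
  i=5: min(250*2^5, 680) = 680

Answer: 250 500 680 680 680 680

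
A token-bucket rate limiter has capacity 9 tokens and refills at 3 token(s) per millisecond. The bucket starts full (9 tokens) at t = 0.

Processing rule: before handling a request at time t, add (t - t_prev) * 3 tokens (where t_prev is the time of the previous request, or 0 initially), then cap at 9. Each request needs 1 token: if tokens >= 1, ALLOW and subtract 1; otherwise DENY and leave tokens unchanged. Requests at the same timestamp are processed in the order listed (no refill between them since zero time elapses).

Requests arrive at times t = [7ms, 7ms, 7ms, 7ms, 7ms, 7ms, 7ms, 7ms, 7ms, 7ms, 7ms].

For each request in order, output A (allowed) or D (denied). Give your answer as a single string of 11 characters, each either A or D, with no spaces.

Simulating step by step:
  req#1 t=7ms: ALLOW
  req#2 t=7ms: ALLOW
  req#3 t=7ms: ALLOW
  req#4 t=7ms: ALLOW
  req#5 t=7ms: ALLOW
  req#6 t=7ms: ALLOW
  req#7 t=7ms: ALLOW
  req#8 t=7ms: ALLOW
  req#9 t=7ms: ALLOW
  req#10 t=7ms: DENY
  req#11 t=7ms: DENY

Answer: AAAAAAAAADD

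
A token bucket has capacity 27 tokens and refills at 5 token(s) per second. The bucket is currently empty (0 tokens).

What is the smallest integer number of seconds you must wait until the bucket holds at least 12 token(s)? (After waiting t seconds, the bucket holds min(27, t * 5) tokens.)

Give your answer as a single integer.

Need t * 5 >= 12, so t >= 12/5.
Smallest integer t = ceil(12/5) = 3.

Answer: 3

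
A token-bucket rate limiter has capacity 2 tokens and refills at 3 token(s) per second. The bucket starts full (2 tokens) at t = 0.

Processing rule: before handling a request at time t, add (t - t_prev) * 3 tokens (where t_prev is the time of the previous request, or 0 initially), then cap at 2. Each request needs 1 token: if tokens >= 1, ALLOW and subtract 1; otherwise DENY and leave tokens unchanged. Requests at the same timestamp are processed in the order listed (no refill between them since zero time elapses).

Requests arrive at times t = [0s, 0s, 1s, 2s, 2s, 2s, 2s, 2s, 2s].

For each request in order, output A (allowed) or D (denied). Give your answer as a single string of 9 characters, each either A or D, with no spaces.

Answer: AAAAADDDD

Derivation:
Simulating step by step:
  req#1 t=0s: ALLOW
  req#2 t=0s: ALLOW
  req#3 t=1s: ALLOW
  req#4 t=2s: ALLOW
  req#5 t=2s: ALLOW
  req#6 t=2s: DENY
  req#7 t=2s: DENY
  req#8 t=2s: DENY
  req#9 t=2s: DENY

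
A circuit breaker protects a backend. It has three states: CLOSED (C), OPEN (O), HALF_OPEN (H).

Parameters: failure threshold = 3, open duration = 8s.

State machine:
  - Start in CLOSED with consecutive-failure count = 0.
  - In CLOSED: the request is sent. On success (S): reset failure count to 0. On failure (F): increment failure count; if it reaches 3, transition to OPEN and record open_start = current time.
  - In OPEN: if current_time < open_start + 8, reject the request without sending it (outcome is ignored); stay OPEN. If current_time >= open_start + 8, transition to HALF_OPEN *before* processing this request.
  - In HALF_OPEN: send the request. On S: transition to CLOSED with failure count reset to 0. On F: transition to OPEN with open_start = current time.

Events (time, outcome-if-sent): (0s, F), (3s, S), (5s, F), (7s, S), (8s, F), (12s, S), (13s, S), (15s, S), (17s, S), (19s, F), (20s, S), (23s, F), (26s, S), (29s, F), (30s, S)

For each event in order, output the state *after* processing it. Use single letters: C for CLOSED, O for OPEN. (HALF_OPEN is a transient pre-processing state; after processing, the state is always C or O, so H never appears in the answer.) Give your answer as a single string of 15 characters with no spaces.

Answer: CCCCCCCCCCCCCCC

Derivation:
State after each event:
  event#1 t=0s outcome=F: state=CLOSED
  event#2 t=3s outcome=S: state=CLOSED
  event#3 t=5s outcome=F: state=CLOSED
  event#4 t=7s outcome=S: state=CLOSED
  event#5 t=8s outcome=F: state=CLOSED
  event#6 t=12s outcome=S: state=CLOSED
  event#7 t=13s outcome=S: state=CLOSED
  event#8 t=15s outcome=S: state=CLOSED
  event#9 t=17s outcome=S: state=CLOSED
  event#10 t=19s outcome=F: state=CLOSED
  event#11 t=20s outcome=S: state=CLOSED
  event#12 t=23s outcome=F: state=CLOSED
  event#13 t=26s outcome=S: state=CLOSED
  event#14 t=29s outcome=F: state=CLOSED
  event#15 t=30s outcome=S: state=CLOSED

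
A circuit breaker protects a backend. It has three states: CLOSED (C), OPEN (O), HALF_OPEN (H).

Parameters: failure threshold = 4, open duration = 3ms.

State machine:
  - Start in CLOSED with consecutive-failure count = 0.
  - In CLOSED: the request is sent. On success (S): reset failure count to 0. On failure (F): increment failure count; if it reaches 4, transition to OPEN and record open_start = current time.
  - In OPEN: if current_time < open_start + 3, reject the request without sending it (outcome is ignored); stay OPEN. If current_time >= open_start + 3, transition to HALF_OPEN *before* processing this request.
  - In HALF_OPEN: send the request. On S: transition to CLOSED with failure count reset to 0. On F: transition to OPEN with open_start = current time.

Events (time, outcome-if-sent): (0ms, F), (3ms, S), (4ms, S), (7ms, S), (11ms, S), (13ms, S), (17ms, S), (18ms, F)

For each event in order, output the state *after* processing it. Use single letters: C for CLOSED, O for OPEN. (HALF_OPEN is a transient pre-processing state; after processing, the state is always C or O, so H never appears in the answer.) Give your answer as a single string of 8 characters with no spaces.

Answer: CCCCCCCC

Derivation:
State after each event:
  event#1 t=0ms outcome=F: state=CLOSED
  event#2 t=3ms outcome=S: state=CLOSED
  event#3 t=4ms outcome=S: state=CLOSED
  event#4 t=7ms outcome=S: state=CLOSED
  event#5 t=11ms outcome=S: state=CLOSED
  event#6 t=13ms outcome=S: state=CLOSED
  event#7 t=17ms outcome=S: state=CLOSED
  event#8 t=18ms outcome=F: state=CLOSED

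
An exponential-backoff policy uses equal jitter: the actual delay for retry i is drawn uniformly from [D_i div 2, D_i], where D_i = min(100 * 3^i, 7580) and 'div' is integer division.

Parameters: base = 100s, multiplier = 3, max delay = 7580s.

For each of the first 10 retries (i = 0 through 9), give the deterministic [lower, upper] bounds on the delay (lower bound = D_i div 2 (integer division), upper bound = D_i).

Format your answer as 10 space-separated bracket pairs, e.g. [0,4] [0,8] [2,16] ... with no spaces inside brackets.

Computing bounds per retry:
  i=0: D_i=min(100*3^0,7580)=100, bounds=[50,100]
  i=1: D_i=min(100*3^1,7580)=300, bounds=[150,300]
  i=2: D_i=min(100*3^2,7580)=900, bounds=[450,900]
  i=3: D_i=min(100*3^3,7580)=2700, bounds=[1350,2700]
  i=4: D_i=min(100*3^4,7580)=7580, bounds=[3790,7580]
  i=5: D_i=min(100*3^5,7580)=7580, bounds=[3790,7580]
  i=6: D_i=min(100*3^6,7580)=7580, bounds=[3790,7580]
  i=7: D_i=min(100*3^7,7580)=7580, bounds=[3790,7580]
  i=8: D_i=min(100*3^8,7580)=7580, bounds=[3790,7580]
  i=9: D_i=min(100*3^9,7580)=7580, bounds=[3790,7580]

Answer: [50,100] [150,300] [450,900] [1350,2700] [3790,7580] [3790,7580] [3790,7580] [3790,7580] [3790,7580] [3790,7580]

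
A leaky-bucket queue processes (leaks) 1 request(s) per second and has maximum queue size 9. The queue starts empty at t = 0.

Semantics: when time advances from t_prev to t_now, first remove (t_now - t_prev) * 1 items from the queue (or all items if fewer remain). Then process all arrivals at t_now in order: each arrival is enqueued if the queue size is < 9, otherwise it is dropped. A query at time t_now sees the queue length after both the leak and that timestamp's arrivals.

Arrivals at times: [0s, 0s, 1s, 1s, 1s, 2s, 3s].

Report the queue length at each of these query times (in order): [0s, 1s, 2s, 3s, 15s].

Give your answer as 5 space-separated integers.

Answer: 2 4 4 4 0

Derivation:
Queue lengths at query times:
  query t=0s: backlog = 2
  query t=1s: backlog = 4
  query t=2s: backlog = 4
  query t=3s: backlog = 4
  query t=15s: backlog = 0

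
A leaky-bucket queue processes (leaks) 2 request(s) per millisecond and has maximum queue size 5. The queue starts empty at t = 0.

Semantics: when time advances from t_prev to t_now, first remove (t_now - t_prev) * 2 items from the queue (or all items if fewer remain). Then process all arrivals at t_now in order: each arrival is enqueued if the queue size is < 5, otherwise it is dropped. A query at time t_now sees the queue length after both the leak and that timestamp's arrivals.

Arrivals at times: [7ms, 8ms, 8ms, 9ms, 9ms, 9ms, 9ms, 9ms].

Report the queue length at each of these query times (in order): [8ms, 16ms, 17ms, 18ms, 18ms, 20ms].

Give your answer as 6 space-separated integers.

Queue lengths at query times:
  query t=8ms: backlog = 2
  query t=16ms: backlog = 0
  query t=17ms: backlog = 0
  query t=18ms: backlog = 0
  query t=18ms: backlog = 0
  query t=20ms: backlog = 0

Answer: 2 0 0 0 0 0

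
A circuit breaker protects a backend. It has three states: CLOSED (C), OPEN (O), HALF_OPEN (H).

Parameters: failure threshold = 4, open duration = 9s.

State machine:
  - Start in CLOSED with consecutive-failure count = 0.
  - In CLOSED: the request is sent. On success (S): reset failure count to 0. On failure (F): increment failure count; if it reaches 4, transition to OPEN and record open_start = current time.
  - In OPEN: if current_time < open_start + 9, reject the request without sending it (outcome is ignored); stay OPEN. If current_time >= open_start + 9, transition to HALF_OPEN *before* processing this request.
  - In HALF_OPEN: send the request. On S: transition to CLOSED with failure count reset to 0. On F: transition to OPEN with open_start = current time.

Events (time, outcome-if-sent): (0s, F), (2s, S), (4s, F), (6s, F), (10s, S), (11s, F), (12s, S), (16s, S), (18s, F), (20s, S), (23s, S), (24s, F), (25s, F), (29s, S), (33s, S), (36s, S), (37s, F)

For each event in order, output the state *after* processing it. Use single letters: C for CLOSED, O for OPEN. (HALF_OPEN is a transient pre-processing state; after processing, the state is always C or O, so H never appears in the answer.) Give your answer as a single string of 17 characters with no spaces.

State after each event:
  event#1 t=0s outcome=F: state=CLOSED
  event#2 t=2s outcome=S: state=CLOSED
  event#3 t=4s outcome=F: state=CLOSED
  event#4 t=6s outcome=F: state=CLOSED
  event#5 t=10s outcome=S: state=CLOSED
  event#6 t=11s outcome=F: state=CLOSED
  event#7 t=12s outcome=S: state=CLOSED
  event#8 t=16s outcome=S: state=CLOSED
  event#9 t=18s outcome=F: state=CLOSED
  event#10 t=20s outcome=S: state=CLOSED
  event#11 t=23s outcome=S: state=CLOSED
  event#12 t=24s outcome=F: state=CLOSED
  event#13 t=25s outcome=F: state=CLOSED
  event#14 t=29s outcome=S: state=CLOSED
  event#15 t=33s outcome=S: state=CLOSED
  event#16 t=36s outcome=S: state=CLOSED
  event#17 t=37s outcome=F: state=CLOSED

Answer: CCCCCCCCCCCCCCCCC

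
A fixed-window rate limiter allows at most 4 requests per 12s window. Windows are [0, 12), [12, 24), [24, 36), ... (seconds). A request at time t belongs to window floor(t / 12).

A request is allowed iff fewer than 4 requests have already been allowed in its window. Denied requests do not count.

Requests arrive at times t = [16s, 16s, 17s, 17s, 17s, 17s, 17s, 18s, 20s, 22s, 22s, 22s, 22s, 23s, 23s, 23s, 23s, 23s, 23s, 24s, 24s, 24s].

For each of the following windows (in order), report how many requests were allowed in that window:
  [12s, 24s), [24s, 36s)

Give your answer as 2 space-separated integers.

Answer: 4 3

Derivation:
Processing requests:
  req#1 t=16s (window 1): ALLOW
  req#2 t=16s (window 1): ALLOW
  req#3 t=17s (window 1): ALLOW
  req#4 t=17s (window 1): ALLOW
  req#5 t=17s (window 1): DENY
  req#6 t=17s (window 1): DENY
  req#7 t=17s (window 1): DENY
  req#8 t=18s (window 1): DENY
  req#9 t=20s (window 1): DENY
  req#10 t=22s (window 1): DENY
  req#11 t=22s (window 1): DENY
  req#12 t=22s (window 1): DENY
  req#13 t=22s (window 1): DENY
  req#14 t=23s (window 1): DENY
  req#15 t=23s (window 1): DENY
  req#16 t=23s (window 1): DENY
  req#17 t=23s (window 1): DENY
  req#18 t=23s (window 1): DENY
  req#19 t=23s (window 1): DENY
  req#20 t=24s (window 2): ALLOW
  req#21 t=24s (window 2): ALLOW
  req#22 t=24s (window 2): ALLOW

Allowed counts by window: 4 3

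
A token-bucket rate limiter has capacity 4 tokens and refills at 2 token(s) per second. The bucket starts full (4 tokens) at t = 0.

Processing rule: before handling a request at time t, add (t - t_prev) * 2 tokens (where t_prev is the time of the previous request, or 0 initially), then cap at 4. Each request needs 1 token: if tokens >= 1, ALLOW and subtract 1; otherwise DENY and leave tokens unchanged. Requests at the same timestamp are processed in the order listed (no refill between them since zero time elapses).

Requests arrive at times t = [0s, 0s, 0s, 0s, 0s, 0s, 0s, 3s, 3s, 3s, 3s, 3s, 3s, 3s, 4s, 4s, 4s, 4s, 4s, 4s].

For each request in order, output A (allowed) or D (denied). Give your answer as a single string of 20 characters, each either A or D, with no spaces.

Simulating step by step:
  req#1 t=0s: ALLOW
  req#2 t=0s: ALLOW
  req#3 t=0s: ALLOW
  req#4 t=0s: ALLOW
  req#5 t=0s: DENY
  req#6 t=0s: DENY
  req#7 t=0s: DENY
  req#8 t=3s: ALLOW
  req#9 t=3s: ALLOW
  req#10 t=3s: ALLOW
  req#11 t=3s: ALLOW
  req#12 t=3s: DENY
  req#13 t=3s: DENY
  req#14 t=3s: DENY
  req#15 t=4s: ALLOW
  req#16 t=4s: ALLOW
  req#17 t=4s: DENY
  req#18 t=4s: DENY
  req#19 t=4s: DENY
  req#20 t=4s: DENY

Answer: AAAADDDAAAADDDAADDDD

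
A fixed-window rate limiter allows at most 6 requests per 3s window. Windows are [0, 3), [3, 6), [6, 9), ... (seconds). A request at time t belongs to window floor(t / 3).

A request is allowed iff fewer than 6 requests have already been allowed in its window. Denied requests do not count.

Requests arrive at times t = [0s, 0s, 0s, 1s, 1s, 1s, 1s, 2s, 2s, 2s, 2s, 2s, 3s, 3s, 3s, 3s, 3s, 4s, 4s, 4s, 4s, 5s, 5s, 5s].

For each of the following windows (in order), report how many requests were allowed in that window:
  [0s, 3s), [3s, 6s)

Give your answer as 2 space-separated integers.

Processing requests:
  req#1 t=0s (window 0): ALLOW
  req#2 t=0s (window 0): ALLOW
  req#3 t=0s (window 0): ALLOW
  req#4 t=1s (window 0): ALLOW
  req#5 t=1s (window 0): ALLOW
  req#6 t=1s (window 0): ALLOW
  req#7 t=1s (window 0): DENY
  req#8 t=2s (window 0): DENY
  req#9 t=2s (window 0): DENY
  req#10 t=2s (window 0): DENY
  req#11 t=2s (window 0): DENY
  req#12 t=2s (window 0): DENY
  req#13 t=3s (window 1): ALLOW
  req#14 t=3s (window 1): ALLOW
  req#15 t=3s (window 1): ALLOW
  req#16 t=3s (window 1): ALLOW
  req#17 t=3s (window 1): ALLOW
  req#18 t=4s (window 1): ALLOW
  req#19 t=4s (window 1): DENY
  req#20 t=4s (window 1): DENY
  req#21 t=4s (window 1): DENY
  req#22 t=5s (window 1): DENY
  req#23 t=5s (window 1): DENY
  req#24 t=5s (window 1): DENY

Allowed counts by window: 6 6

Answer: 6 6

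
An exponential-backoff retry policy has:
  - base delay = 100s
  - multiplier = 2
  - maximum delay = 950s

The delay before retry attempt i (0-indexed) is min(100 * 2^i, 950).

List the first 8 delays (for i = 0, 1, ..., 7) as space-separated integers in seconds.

Computing each delay:
  i=0: min(100*2^0, 950) = 100
  i=1: min(100*2^1, 950) = 200
  i=2: min(100*2^2, 950) = 400
  i=3: min(100*2^3, 950) = 800
  i=4: min(100*2^4, 950) = 950
  i=5: min(100*2^5, 950) = 950
  i=6: min(100*2^6, 950) = 950
  i=7: min(100*2^7, 950) = 950

Answer: 100 200 400 800 950 950 950 950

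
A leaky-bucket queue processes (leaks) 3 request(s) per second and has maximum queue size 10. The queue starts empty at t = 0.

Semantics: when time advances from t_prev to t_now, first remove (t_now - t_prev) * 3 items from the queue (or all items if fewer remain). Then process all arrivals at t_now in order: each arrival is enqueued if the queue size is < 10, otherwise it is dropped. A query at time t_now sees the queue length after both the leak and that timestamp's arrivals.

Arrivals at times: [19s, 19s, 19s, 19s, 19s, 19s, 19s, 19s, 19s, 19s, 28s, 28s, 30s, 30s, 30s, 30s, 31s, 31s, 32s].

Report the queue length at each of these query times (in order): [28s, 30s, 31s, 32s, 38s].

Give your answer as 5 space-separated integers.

Answer: 2 4 3 1 0

Derivation:
Queue lengths at query times:
  query t=28s: backlog = 2
  query t=30s: backlog = 4
  query t=31s: backlog = 3
  query t=32s: backlog = 1
  query t=38s: backlog = 0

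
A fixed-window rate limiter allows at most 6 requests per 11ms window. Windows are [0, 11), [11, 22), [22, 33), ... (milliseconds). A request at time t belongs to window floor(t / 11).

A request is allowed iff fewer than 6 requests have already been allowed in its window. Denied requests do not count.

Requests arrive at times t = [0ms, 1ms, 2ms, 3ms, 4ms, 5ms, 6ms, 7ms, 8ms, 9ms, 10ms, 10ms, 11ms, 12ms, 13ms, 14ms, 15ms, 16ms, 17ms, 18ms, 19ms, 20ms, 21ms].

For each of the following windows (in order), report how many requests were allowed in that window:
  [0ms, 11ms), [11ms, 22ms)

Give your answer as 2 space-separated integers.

Answer: 6 6

Derivation:
Processing requests:
  req#1 t=0ms (window 0): ALLOW
  req#2 t=1ms (window 0): ALLOW
  req#3 t=2ms (window 0): ALLOW
  req#4 t=3ms (window 0): ALLOW
  req#5 t=4ms (window 0): ALLOW
  req#6 t=5ms (window 0): ALLOW
  req#7 t=6ms (window 0): DENY
  req#8 t=7ms (window 0): DENY
  req#9 t=8ms (window 0): DENY
  req#10 t=9ms (window 0): DENY
  req#11 t=10ms (window 0): DENY
  req#12 t=10ms (window 0): DENY
  req#13 t=11ms (window 1): ALLOW
  req#14 t=12ms (window 1): ALLOW
  req#15 t=13ms (window 1): ALLOW
  req#16 t=14ms (window 1): ALLOW
  req#17 t=15ms (window 1): ALLOW
  req#18 t=16ms (window 1): ALLOW
  req#19 t=17ms (window 1): DENY
  req#20 t=18ms (window 1): DENY
  req#21 t=19ms (window 1): DENY
  req#22 t=20ms (window 1): DENY
  req#23 t=21ms (window 1): DENY

Allowed counts by window: 6 6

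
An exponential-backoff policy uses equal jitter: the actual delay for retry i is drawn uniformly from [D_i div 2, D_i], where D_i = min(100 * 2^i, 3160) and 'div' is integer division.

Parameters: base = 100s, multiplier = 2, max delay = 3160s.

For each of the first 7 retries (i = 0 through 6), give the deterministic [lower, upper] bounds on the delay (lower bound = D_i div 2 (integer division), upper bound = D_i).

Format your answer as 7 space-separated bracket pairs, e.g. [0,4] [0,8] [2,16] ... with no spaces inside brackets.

Answer: [50,100] [100,200] [200,400] [400,800] [800,1600] [1580,3160] [1580,3160]

Derivation:
Computing bounds per retry:
  i=0: D_i=min(100*2^0,3160)=100, bounds=[50,100]
  i=1: D_i=min(100*2^1,3160)=200, bounds=[100,200]
  i=2: D_i=min(100*2^2,3160)=400, bounds=[200,400]
  i=3: D_i=min(100*2^3,3160)=800, bounds=[400,800]
  i=4: D_i=min(100*2^4,3160)=1600, bounds=[800,1600]
  i=5: D_i=min(100*2^5,3160)=3160, bounds=[1580,3160]
  i=6: D_i=min(100*2^6,3160)=3160, bounds=[1580,3160]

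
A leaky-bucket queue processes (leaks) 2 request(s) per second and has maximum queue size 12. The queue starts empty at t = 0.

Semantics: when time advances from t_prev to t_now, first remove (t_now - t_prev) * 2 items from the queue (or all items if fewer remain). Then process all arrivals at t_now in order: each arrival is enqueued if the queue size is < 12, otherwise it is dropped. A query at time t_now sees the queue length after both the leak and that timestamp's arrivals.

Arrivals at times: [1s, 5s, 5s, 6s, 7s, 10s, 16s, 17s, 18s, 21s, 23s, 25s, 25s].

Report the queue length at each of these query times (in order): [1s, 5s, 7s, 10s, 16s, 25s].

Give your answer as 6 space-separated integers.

Queue lengths at query times:
  query t=1s: backlog = 1
  query t=5s: backlog = 2
  query t=7s: backlog = 1
  query t=10s: backlog = 1
  query t=16s: backlog = 1
  query t=25s: backlog = 2

Answer: 1 2 1 1 1 2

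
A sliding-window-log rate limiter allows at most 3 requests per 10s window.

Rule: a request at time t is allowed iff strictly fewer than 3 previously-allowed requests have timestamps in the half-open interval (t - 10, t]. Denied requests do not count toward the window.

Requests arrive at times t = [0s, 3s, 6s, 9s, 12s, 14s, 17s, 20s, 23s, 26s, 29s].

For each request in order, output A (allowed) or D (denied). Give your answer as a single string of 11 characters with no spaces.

Tracking allowed requests in the window:
  req#1 t=0s: ALLOW
  req#2 t=3s: ALLOW
  req#3 t=6s: ALLOW
  req#4 t=9s: DENY
  req#5 t=12s: ALLOW
  req#6 t=14s: ALLOW
  req#7 t=17s: ALLOW
  req#8 t=20s: DENY
  req#9 t=23s: ALLOW
  req#10 t=26s: ALLOW
  req#11 t=29s: ALLOW

Answer: AAADAAADAAA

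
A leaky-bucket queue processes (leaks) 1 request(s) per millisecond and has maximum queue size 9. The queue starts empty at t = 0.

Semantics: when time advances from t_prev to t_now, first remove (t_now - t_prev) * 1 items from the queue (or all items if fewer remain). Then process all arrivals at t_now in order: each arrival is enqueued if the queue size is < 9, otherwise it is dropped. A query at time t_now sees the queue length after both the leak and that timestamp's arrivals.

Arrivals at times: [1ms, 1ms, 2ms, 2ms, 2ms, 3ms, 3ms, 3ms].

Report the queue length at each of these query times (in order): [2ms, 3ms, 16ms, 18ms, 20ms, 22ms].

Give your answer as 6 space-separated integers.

Answer: 4 6 0 0 0 0

Derivation:
Queue lengths at query times:
  query t=2ms: backlog = 4
  query t=3ms: backlog = 6
  query t=16ms: backlog = 0
  query t=18ms: backlog = 0
  query t=20ms: backlog = 0
  query t=22ms: backlog = 0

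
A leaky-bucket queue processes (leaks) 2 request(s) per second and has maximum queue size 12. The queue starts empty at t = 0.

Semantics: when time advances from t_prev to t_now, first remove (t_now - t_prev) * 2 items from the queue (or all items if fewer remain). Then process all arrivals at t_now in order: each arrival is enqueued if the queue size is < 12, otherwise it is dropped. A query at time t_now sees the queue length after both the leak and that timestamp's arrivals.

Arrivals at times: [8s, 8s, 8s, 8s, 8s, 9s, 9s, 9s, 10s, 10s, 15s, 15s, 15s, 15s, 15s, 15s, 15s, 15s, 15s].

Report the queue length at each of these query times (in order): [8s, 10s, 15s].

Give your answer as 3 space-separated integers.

Queue lengths at query times:
  query t=8s: backlog = 5
  query t=10s: backlog = 6
  query t=15s: backlog = 9

Answer: 5 6 9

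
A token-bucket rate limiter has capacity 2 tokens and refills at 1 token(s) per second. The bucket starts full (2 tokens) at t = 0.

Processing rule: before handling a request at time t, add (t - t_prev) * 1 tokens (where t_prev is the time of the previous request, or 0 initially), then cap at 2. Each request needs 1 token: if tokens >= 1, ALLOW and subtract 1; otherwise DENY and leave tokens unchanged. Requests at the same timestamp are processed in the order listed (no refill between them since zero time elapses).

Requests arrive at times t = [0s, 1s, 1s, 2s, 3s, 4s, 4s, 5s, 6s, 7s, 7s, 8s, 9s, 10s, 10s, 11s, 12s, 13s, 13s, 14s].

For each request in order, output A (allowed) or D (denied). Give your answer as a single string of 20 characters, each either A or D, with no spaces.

Simulating step by step:
  req#1 t=0s: ALLOW
  req#2 t=1s: ALLOW
  req#3 t=1s: ALLOW
  req#4 t=2s: ALLOW
  req#5 t=3s: ALLOW
  req#6 t=4s: ALLOW
  req#7 t=4s: DENY
  req#8 t=5s: ALLOW
  req#9 t=6s: ALLOW
  req#10 t=7s: ALLOW
  req#11 t=7s: DENY
  req#12 t=8s: ALLOW
  req#13 t=9s: ALLOW
  req#14 t=10s: ALLOW
  req#15 t=10s: DENY
  req#16 t=11s: ALLOW
  req#17 t=12s: ALLOW
  req#18 t=13s: ALLOW
  req#19 t=13s: DENY
  req#20 t=14s: ALLOW

Answer: AAAAAADAAADAAADAAADA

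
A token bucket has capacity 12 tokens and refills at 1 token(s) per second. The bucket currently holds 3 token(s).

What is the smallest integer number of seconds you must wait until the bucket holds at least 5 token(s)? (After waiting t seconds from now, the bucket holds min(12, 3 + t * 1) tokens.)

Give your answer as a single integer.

Answer: 2

Derivation:
Need 3 + t * 1 >= 5, so t >= 2/1.
Smallest integer t = ceil(2/1) = 2.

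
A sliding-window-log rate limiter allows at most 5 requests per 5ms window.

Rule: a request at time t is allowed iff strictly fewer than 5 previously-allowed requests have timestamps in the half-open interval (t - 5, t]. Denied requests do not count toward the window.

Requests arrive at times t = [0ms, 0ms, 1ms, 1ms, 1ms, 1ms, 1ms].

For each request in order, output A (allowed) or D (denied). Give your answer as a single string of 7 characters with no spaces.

Tracking allowed requests in the window:
  req#1 t=0ms: ALLOW
  req#2 t=0ms: ALLOW
  req#3 t=1ms: ALLOW
  req#4 t=1ms: ALLOW
  req#5 t=1ms: ALLOW
  req#6 t=1ms: DENY
  req#7 t=1ms: DENY

Answer: AAAAADD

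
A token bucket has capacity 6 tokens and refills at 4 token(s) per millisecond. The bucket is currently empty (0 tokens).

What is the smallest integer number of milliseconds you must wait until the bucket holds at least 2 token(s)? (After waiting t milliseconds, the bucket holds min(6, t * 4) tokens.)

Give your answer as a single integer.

Need t * 4 >= 2, so t >= 2/4.
Smallest integer t = ceil(2/4) = 1.

Answer: 1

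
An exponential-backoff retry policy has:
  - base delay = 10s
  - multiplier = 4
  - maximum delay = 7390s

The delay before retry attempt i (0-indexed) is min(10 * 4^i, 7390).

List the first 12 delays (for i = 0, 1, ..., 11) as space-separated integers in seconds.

Computing each delay:
  i=0: min(10*4^0, 7390) = 10
  i=1: min(10*4^1, 7390) = 40
  i=2: min(10*4^2, 7390) = 160
  i=3: min(10*4^3, 7390) = 640
  i=4: min(10*4^4, 7390) = 2560
  i=5: min(10*4^5, 7390) = 7390
  i=6: min(10*4^6, 7390) = 7390
  i=7: min(10*4^7, 7390) = 7390
  i=8: min(10*4^8, 7390) = 7390
  i=9: min(10*4^9, 7390) = 7390
  i=10: min(10*4^10, 7390) = 7390
  i=11: min(10*4^11, 7390) = 7390

Answer: 10 40 160 640 2560 7390 7390 7390 7390 7390 7390 7390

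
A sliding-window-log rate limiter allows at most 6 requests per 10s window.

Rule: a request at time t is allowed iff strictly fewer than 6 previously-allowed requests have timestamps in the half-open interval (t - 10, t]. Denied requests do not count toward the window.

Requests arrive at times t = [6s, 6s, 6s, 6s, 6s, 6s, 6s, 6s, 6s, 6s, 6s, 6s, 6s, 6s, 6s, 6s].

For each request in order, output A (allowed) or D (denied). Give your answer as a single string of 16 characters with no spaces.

Answer: AAAAAADDDDDDDDDD

Derivation:
Tracking allowed requests in the window:
  req#1 t=6s: ALLOW
  req#2 t=6s: ALLOW
  req#3 t=6s: ALLOW
  req#4 t=6s: ALLOW
  req#5 t=6s: ALLOW
  req#6 t=6s: ALLOW
  req#7 t=6s: DENY
  req#8 t=6s: DENY
  req#9 t=6s: DENY
  req#10 t=6s: DENY
  req#11 t=6s: DENY
  req#12 t=6s: DENY
  req#13 t=6s: DENY
  req#14 t=6s: DENY
  req#15 t=6s: DENY
  req#16 t=6s: DENY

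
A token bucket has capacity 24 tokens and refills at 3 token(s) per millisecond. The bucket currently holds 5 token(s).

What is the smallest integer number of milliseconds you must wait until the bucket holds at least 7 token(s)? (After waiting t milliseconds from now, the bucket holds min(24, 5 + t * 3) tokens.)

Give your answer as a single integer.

Answer: 1

Derivation:
Need 5 + t * 3 >= 7, so t >= 2/3.
Smallest integer t = ceil(2/3) = 1.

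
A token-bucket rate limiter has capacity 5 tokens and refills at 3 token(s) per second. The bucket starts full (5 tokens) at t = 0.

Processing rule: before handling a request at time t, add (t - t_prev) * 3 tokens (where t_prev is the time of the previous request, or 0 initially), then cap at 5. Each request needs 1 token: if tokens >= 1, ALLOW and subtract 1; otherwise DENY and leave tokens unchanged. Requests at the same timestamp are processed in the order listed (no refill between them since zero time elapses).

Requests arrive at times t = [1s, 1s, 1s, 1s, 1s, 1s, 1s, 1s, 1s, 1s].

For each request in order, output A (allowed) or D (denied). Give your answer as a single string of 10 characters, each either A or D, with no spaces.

Simulating step by step:
  req#1 t=1s: ALLOW
  req#2 t=1s: ALLOW
  req#3 t=1s: ALLOW
  req#4 t=1s: ALLOW
  req#5 t=1s: ALLOW
  req#6 t=1s: DENY
  req#7 t=1s: DENY
  req#8 t=1s: DENY
  req#9 t=1s: DENY
  req#10 t=1s: DENY

Answer: AAAAADDDDD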